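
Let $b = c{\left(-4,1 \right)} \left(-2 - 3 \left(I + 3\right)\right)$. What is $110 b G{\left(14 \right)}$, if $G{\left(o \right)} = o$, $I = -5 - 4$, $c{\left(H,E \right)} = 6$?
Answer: $147840$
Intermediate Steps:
$I = -9$
$b = 96$ ($b = 6 \left(-2 - 3 \left(-9 + 3\right)\right) = 6 \left(-2 - -18\right) = 6 \left(-2 + 18\right) = 6 \cdot 16 = 96$)
$110 b G{\left(14 \right)} = 110 \cdot 96 \cdot 14 = 10560 \cdot 14 = 147840$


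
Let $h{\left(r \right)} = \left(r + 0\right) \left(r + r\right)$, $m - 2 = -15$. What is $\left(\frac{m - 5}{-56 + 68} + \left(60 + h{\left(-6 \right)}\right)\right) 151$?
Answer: $\frac{39411}{2} \approx 19706.0$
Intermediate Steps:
$m = -13$ ($m = 2 - 15 = -13$)
$h{\left(r \right)} = 2 r^{2}$ ($h{\left(r \right)} = r 2 r = 2 r^{2}$)
$\left(\frac{m - 5}{-56 + 68} + \left(60 + h{\left(-6 \right)}\right)\right) 151 = \left(\frac{-13 - 5}{-56 + 68} + \left(60 + 2 \left(-6\right)^{2}\right)\right) 151 = \left(- \frac{18}{12} + \left(60 + 2 \cdot 36\right)\right) 151 = \left(\left(-18\right) \frac{1}{12} + \left(60 + 72\right)\right) 151 = \left(- \frac{3}{2} + 132\right) 151 = \frac{261}{2} \cdot 151 = \frac{39411}{2}$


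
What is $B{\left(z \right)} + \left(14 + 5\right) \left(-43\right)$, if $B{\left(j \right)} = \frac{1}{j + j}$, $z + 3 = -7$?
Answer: $- \frac{16341}{20} \approx -817.05$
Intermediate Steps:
$z = -10$ ($z = -3 - 7 = -10$)
$B{\left(j \right)} = \frac{1}{2 j}$
$B{\left(z \right)} + \left(14 + 5\right) \left(-43\right) = \frac{1}{2 \left(-10\right)} + \left(14 + 5\right) \left(-43\right) = \frac{1}{2} \left(- \frac{1}{10}\right) + 19 \left(-43\right) = - \frac{1}{20} - 817 = - \frac{16341}{20}$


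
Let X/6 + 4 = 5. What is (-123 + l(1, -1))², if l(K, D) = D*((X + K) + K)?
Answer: 17161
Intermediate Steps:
X = 6 (X = -24 + 6*5 = -24 + 30 = 6)
l(K, D) = D*(6 + 2*K) (l(K, D) = D*((6 + K) + K) = D*(6 + 2*K))
(-123 + l(1, -1))² = (-123 + 2*(-1)*(3 + 1))² = (-123 + 2*(-1)*4)² = (-123 - 8)² = (-131)² = 17161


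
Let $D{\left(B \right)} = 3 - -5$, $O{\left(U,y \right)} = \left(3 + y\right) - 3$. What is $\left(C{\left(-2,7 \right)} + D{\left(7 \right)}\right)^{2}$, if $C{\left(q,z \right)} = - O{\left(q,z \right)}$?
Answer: $1$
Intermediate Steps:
$O{\left(U,y \right)} = y$
$C{\left(q,z \right)} = - z$
$D{\left(B \right)} = 8$ ($D{\left(B \right)} = 3 + 5 = 8$)
$\left(C{\left(-2,7 \right)} + D{\left(7 \right)}\right)^{2} = \left(\left(-1\right) 7 + 8\right)^{2} = \left(-7 + 8\right)^{2} = 1^{2} = 1$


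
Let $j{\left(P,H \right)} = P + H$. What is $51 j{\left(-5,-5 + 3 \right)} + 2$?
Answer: $-355$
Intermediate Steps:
$j{\left(P,H \right)} = H + P$
$51 j{\left(-5,-5 + 3 \right)} + 2 = 51 \left(\left(-5 + 3\right) - 5\right) + 2 = 51 \left(-2 - 5\right) + 2 = 51 \left(-7\right) + 2 = -357 + 2 = -355$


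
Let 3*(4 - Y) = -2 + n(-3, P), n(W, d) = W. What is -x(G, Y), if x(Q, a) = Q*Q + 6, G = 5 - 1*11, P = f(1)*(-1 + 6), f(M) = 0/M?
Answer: -42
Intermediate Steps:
f(M) = 0
P = 0 (P = 0*(-1 + 6) = 0*5 = 0)
Y = 17/3 (Y = 4 - (-2 - 3)/3 = 4 - 1/3*(-5) = 4 + 5/3 = 17/3 ≈ 5.6667)
G = -6 (G = 5 - 11 = -6)
x(Q, a) = 6 + Q**2 (x(Q, a) = Q**2 + 6 = 6 + Q**2)
-x(G, Y) = -(6 + (-6)**2) = -(6 + 36) = -1*42 = -42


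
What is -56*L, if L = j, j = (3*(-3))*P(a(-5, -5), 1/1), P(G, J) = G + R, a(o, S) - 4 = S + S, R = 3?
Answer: -1512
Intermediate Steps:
a(o, S) = 4 + 2*S (a(o, S) = 4 + (S + S) = 4 + 2*S)
P(G, J) = 3 + G (P(G, J) = G + 3 = 3 + G)
j = 27 (j = (3*(-3))*(3 + (4 + 2*(-5))) = -9*(3 + (4 - 10)) = -9*(3 - 6) = -9*(-3) = 27)
L = 27
-56*L = -56*27 = -1512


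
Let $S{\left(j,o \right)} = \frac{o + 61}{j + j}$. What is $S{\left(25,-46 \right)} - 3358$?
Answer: $- \frac{33577}{10} \approx -3357.7$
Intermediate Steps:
$S{\left(j,o \right)} = \frac{61 + o}{2 j}$
$S{\left(25,-46 \right)} - 3358 = \frac{61 - 46}{2 \cdot 25} - 3358 = \frac{1}{2} \cdot \frac{1}{25} \cdot 15 - 3358 = \frac{3}{10} - 3358 = - \frac{33577}{10}$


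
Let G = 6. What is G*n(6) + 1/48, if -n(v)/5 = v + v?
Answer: -17279/48 ≈ -359.98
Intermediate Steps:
n(v) = -10*v (n(v) = -5*(v + v) = -10*v)
G*n(6) + 1/48 = 6*(-10*6) + 1/48 = 6*(-60) + 1/48 = -360 + 1/48 = -17279/48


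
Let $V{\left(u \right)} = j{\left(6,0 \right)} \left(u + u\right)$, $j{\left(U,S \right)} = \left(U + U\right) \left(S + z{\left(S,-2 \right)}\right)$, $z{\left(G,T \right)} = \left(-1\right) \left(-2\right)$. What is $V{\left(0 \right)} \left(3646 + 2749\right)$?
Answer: $0$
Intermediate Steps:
$z{\left(G,T \right)} = 2$
$j{\left(U,S \right)} = 2 U \left(2 + S\right)$ ($j{\left(U,S \right)} = \left(U + U\right) \left(S + 2\right) = 2 U \left(2 + S\right)$)
$V{\left(u \right)} = 48 u$ ($V{\left(u \right)} = 2 \cdot 6 \left(2 + 0\right) \left(u + u\right) = 2 \cdot 6 \cdot 2 \cdot 2 u = 24 \cdot 2 u = 48 u$)
$V{\left(0 \right)} \left(3646 + 2749\right) = 48 \cdot 0 \left(3646 + 2749\right) = 0 \cdot 6395 = 0$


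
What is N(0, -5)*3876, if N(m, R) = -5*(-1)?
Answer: 19380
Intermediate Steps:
N(m, R) = 5
N(0, -5)*3876 = 5*3876 = 19380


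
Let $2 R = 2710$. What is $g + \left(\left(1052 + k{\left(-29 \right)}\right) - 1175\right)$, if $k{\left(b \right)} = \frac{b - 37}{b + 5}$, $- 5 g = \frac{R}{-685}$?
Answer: $- \frac{328401}{2740} \approx -119.85$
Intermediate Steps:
$R = 1355$ ($R = \frac{1}{2} \cdot 2710 = 1355$)
$g = \frac{271}{685}$ ($g = - \frac{1355 \frac{1}{-685}}{5} = - \frac{1355 \left(- \frac{1}{685}\right)}{5} = \left(- \frac{1}{5}\right) \left(- \frac{271}{137}\right) = \frac{271}{685} \approx 0.39562$)
$k{\left(b \right)} = \frac{-37 + b}{5 + b}$
$g + \left(\left(1052 + k{\left(-29 \right)}\right) - 1175\right) = \frac{271}{685} - \left(123 - \frac{-37 - 29}{5 - 29}\right) = \frac{271}{685} - \left(123 - \frac{1}{-24} \left(-66\right)\right) = \frac{271}{685} + \left(\left(1052 - - \frac{11}{4}\right) - 1175\right) = \frac{271}{685} + \left(\left(1052 + \frac{11}{4}\right) - 1175\right) = \frac{271}{685} + \left(\frac{4219}{4} - 1175\right) = \frac{271}{685} - \frac{481}{4} = - \frac{328401}{2740}$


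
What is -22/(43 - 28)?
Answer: -22/15 ≈ -1.4667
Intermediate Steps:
-22/(43 - 28) = -22/15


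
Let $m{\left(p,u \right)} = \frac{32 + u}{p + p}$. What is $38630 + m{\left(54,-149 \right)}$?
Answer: $\frac{463547}{12} \approx 38629.0$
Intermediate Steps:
$m{\left(p,u \right)} = \frac{32 + u}{2 p}$
$38630 + m{\left(54,-149 \right)} = 38630 + \frac{32 - 149}{2 \cdot 54} = 38630 + \frac{1}{2} \cdot \frac{1}{54} \left(-117\right) = 38630 - \frac{13}{12} = \frac{463547}{12}$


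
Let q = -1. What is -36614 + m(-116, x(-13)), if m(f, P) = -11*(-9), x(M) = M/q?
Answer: -36515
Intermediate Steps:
x(M) = -M (x(M) = M/(-1) = M*(-1) = -M)
m(f, P) = 99
-36614 + m(-116, x(-13)) = -36614 + 99 = -36515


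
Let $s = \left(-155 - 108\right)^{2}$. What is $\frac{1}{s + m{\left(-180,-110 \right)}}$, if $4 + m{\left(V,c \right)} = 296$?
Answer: $\frac{1}{69461} \approx 1.4397 \cdot 10^{-5}$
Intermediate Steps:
$m{\left(V,c \right)} = 292$ ($m{\left(V,c \right)} = -4 + 296 = 292$)
$s = 69169$ ($s = \left(-263\right)^{2} = 69169$)
$\frac{1}{s + m{\left(-180,-110 \right)}} = \frac{1}{69169 + 292} = \frac{1}{69461}$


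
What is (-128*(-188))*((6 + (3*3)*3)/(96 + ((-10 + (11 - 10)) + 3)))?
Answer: 132352/15 ≈ 8823.5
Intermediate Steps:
(-128*(-188))*((6 + (3*3)*3)/(96 + ((-10 + (11 - 10)) + 3))) = 24064*((6 + 9*3)/(96 + ((-10 + 1) + 3))) = 24064*((6 + 27)/(96 + (-9 + 3))) = 24064*(33/(96 - 6)) = 24064*(33/90) = 24064*(33*(1/90)) = 24064*(11/30) = 132352/15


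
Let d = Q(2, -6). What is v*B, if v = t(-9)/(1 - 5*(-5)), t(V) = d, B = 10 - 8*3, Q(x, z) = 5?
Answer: -35/13 ≈ -2.6923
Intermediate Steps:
B = -14 (B = 10 - 24 = -14)
d = 5
t(V) = 5
v = 5/26 (v = 5/(1 - 5*(-5)) = 5/(1 + 25) = 5/26 ≈ 0.19231)
v*B = (5/26)*(-14) = -35/13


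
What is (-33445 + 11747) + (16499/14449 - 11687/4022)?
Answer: -1261057431329/58113878 ≈ -21700.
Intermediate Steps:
(-33445 + 11747) + (16499/14449 - 11687/4022) = -21698 + (16499*(1/14449) - 11687*1/4022) = -21698 + (16499/14449 - 11687/4022) = -21698 - 102506485/58113878 = -1261057431329/58113878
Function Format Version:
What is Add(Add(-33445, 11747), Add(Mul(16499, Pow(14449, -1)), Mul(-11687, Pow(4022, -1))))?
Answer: Rational(-1261057431329, 58113878) ≈ -21700.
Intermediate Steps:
Add(Add(-33445, 11747), Add(Mul(16499, Pow(14449, -1)), Mul(-11687, Pow(4022, -1)))) = Add(-21698, Add(Mul(16499, Rational(1, 14449)), Mul(-11687, Rational(1, 4022)))) = Add(-21698, Add(Rational(16499, 14449), Rational(-11687, 4022))) = Add(-21698, Rational(-102506485, 58113878)) = Rational(-1261057431329, 58113878)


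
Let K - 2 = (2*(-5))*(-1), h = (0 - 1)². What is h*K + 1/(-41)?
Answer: 491/41 ≈ 11.976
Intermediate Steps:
h = 1 (h = (-1)² = 1)
K = 12 (K = 2 + (2*(-5))*(-1) = 2 - 10*(-1) = 2 + 10 = 12)
h*K + 1/(-41) = 1*12 + 1/(-41) = 12 - 1/41 = 491/41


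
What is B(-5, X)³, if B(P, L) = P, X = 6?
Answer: -125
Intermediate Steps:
B(-5, X)³ = (-5)³ = -125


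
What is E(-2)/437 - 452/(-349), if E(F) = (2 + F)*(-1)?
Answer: 452/349 ≈ 1.2951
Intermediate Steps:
E(F) = -2 - F
E(-2)/437 - 452/(-349) = (-2 - 1*(-2))/437 - 452/(-349) = (-2 + 2)*(1/437) - 452*(-1/349) = 0*(1/437) + 452/349 = 0 + 452/349 = 452/349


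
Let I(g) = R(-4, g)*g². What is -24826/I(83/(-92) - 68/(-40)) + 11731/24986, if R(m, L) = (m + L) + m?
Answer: 60382992571947267/11149369279802 ≈ 5415.8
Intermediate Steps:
R(m, L) = L + 2*m (R(m, L) = (L + m) + m = L + 2*m)
I(g) = g²*(-8 + g) (I(g) = (g + 2*(-4))*g² = (g - 8)*g² = (-8 + g)*g² = g²*(-8 + g))
-24826/I(83/(-92) - 68/(-40)) + 11731/24986 = -24826*1/((-8 + (83/(-92) - 68/(-40)))*(83/(-92) - 68/(-40))²) + 11731/24986 = -24826*1/((-8 + (83*(-1/92) - 68*(-1/40)))*(83*(-1/92) - 68*(-1/40))²) + 11731*(1/24986) = -24826*1/((-8 + (-83/92 + 17/10))*(-83/92 + 17/10)²) + 11731/24986 = -24826*211600/(134689*(-8 + 367/460)) + 11731/24986 = -24826/((134689/211600)*(-3313/460)) + 11731/24986 = -24826/(-446224657/97336000) + 11731/24986 = -24826*(-97336000/446224657) + 11731/24986 = 2416463536000/446224657 + 11731/24986 = 60382992571947267/11149369279802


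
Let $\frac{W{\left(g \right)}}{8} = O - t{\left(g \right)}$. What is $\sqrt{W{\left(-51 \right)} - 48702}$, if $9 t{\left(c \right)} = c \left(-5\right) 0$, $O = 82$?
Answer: $i \sqrt{48046} \approx 219.19 i$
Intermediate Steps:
$t{\left(c \right)} = 0$ ($t{\left(c \right)} = \frac{c \left(-5\right) 0}{9} = \frac{- 5 c 0}{9} = \frac{1}{9} \cdot 0 = 0$)
$W{\left(g \right)} = 656$ ($W{\left(g \right)} = 8 \left(82 - 0\right) = 8 \left(82 + 0\right) = 8 \cdot 82 = 656$)
$\sqrt{W{\left(-51 \right)} - 48702} = \sqrt{656 - 48702} = \sqrt{-48046} = i \sqrt{48046}$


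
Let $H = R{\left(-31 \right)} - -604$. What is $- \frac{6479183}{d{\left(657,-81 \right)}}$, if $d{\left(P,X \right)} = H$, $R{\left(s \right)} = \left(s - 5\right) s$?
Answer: $- \frac{6479183}{1720} \approx -3767.0$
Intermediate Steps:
$R{\left(s \right)} = s \left(-5 + s\right)$ ($R{\left(s \right)} = \left(-5 + s\right) s = s \left(-5 + s\right)$)
$H = 1720$ ($H = - 31 \left(-5 - 31\right) - -604 = \left(-31\right) \left(-36\right) + 604 = 1116 + 604 = 1720$)
$d{\left(P,X \right)} = 1720$
$- \frac{6479183}{d{\left(657,-81 \right)}} = - \frac{6479183}{1720}$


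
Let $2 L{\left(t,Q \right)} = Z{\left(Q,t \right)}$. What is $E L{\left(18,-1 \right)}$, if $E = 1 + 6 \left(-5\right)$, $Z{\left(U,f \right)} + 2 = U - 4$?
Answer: $\frac{203}{2} \approx 101.5$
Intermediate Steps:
$Z{\left(U,f \right)} = -6 + U$ ($Z{\left(U,f \right)} = -2 + \left(U - 4\right) = -2 + \left(-4 + U\right) = -6 + U$)
$L{\left(t,Q \right)} = -3 + \frac{Q}{2}$ ($L{\left(t,Q \right)} = \frac{-6 + Q}{2} = -3 + \frac{Q}{2}$)
$E = -29$ ($E = 1 - 30 = -29$)
$E L{\left(18,-1 \right)} = - 29 \left(-3 + \frac{1}{2} \left(-1\right)\right) = - 29 \left(-3 - \frac{1}{2}\right) = \left(-29\right) \left(- \frac{7}{2}\right) = \frac{203}{2}$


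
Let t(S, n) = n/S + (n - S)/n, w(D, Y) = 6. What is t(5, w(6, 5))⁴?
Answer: 2825761/810000 ≈ 3.4886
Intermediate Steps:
t(S, n) = n/S + (n - S)/n
t(5, w(6, 5))⁴ = (1 + 6/5 - 1*5/6)⁴ = (1 + 6*(⅕) - 1*5*⅙)⁴ = (1 + 6/5 - ⅚)⁴ = (41/30)⁴ = 2825761/810000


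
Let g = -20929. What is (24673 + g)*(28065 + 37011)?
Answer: 243644544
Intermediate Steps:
(24673 + g)*(28065 + 37011) = (24673 - 20929)*(28065 + 37011) = 3744*65076 = 243644544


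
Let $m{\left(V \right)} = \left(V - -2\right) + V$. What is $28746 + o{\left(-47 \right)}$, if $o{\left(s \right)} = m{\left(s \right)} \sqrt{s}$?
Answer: $28746 - 92 i \sqrt{47} \approx 28746.0 - 630.72 i$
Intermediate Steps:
$m{\left(V \right)} = 2 + 2 V$ ($m{\left(V \right)} = \left(V + 2\right) + V = \left(2 + V\right) + V = 2 + 2 V$)
$o{\left(s \right)} = \sqrt{s} \left(2 + 2 s\right)$ ($o{\left(s \right)} = \left(2 + 2 s\right) \sqrt{s} = \sqrt{s} \left(2 + 2 s\right)$)
$28746 + o{\left(-47 \right)} = 28746 + 2 \sqrt{-47} \left(1 - 47\right) = 28746 + 2 i \sqrt{47} \left(-46\right) = 28746 - 92 i \sqrt{47}$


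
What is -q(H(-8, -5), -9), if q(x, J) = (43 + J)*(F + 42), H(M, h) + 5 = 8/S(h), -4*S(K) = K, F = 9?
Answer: -1734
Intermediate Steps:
S(K) = -K/4
H(M, h) = -5 - 32/h (H(M, h) = -5 + 8/((-h/4)) = -5 + 8*(-4/h) = -5 - 32/h)
q(x, J) = 2193 + 51*J (q(x, J) = (43 + J)*(9 + 42) = (43 + J)*51 = 2193 + 51*J)
-q(H(-8, -5), -9) = -(2193 + 51*(-9)) = -(2193 - 459) = -1*1734 = -1734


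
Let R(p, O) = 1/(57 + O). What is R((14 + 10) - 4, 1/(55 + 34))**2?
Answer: 7921/25745476 ≈ 0.00030767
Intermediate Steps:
R((14 + 10) - 4, 1/(55 + 34))**2 = (1/(57 + 1/(55 + 34)))**2 = (1/(57 + 1/89))**2 = (1/(5074/89))**2 = (89/5074)**2 = 7921/25745476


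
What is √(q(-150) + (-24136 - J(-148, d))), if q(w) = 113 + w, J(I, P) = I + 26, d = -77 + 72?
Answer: I*√24051 ≈ 155.08*I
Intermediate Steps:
d = -5
J(I, P) = 26 + I
√(q(-150) + (-24136 - J(-148, d))) = √((113 - 150) + (-24136 - (26 - 148))) = √(-37 + (-24136 - 1*(-122))) = √(-37 + (-24136 + 122)) = √(-37 - 24014) = √(-24051) = I*√24051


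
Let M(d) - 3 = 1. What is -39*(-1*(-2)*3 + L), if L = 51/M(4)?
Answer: -2925/4 ≈ -731.25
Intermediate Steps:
M(d) = 4 (M(d) = 3 + 1 = 4)
L = 51/4 ≈ 12.750
-39*(-1*(-2)*3 + L) = -39*(-1*(-2)*3 + 51/4) = -39*(2*3 + 51/4) = -39*(6 + 51/4) = -39*75/4 = -2925/4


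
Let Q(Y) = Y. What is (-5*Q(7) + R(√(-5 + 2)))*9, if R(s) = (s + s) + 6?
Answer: -261 + 18*I*√3 ≈ -261.0 + 31.177*I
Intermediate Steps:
R(s) = 6 + 2*s (R(s) = 2*s + 6 = 6 + 2*s)
(-5*Q(7) + R(√(-5 + 2)))*9 = (-5*7 + (6 + 2*√(-5 + 2)))*9 = (-35 + (6 + 2*√(-3)))*9 = (-35 + (6 + 2*(I*√3)))*9 = (-35 + (6 + 2*I*√3))*9 = (-29 + 2*I*√3)*9 = -261 + 18*I*√3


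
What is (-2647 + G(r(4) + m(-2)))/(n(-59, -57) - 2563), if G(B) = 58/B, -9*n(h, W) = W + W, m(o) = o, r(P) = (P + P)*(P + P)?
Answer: 246084/237181 ≈ 1.0375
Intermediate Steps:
r(P) = 4*P² (r(P) = (2*P)*(2*P) = 4*P²)
n(h, W) = -2*W/9 (n(h, W) = -(W + W)/9 = -2*W/9)
(-2647 + G(r(4) + m(-2)))/(n(-59, -57) - 2563) = (-2647 + 58/(4*4² - 2))/(-2/9*(-57) - 2563) = (-2647 + 58/(4*16 - 2))/(38/3 - 2563) = (-2647 + 58/(64 - 2))/(-7651/3) = (-2647 + 58/62)*(-3/7651) = (-2647 + 58*(1/62))*(-3/7651) = (-2647 + 29/31)*(-3/7651) = -82028/31*(-3/7651) = 246084/237181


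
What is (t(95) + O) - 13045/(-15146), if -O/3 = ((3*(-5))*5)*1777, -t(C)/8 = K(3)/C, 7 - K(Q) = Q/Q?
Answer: 575296710017/1438870 ≈ 3.9983e+5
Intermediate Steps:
K(Q) = 6 (K(Q) = 7 - Q/Q = 7 - 1*1 = 7 - 1 = 6)
t(C) = -48/C
O = 399825 (O = -3*(3*(-5))*5*1777 = -3*(-15*5)*1777 = -(-225)*1777 = -3*(-133275) = 399825)
(t(95) + O) - 13045/(-15146) = (-48/95 + 399825) - 13045/(-15146) = (-48*1/95 + 399825) - 13045*(-1/15146) = (-48/95 + 399825) + 13045/15146 = 37983327/95 + 13045/15146 = 575296710017/1438870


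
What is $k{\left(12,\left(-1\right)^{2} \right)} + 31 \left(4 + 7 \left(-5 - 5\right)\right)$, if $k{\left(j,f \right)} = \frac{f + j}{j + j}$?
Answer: $- \frac{49091}{24} \approx -2045.5$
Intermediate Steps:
$k{\left(j,f \right)} = \frac{f + j}{2 j}$
$k{\left(12,\left(-1\right)^{2} \right)} + 31 \left(4 + 7 \left(-5 - 5\right)\right) = \frac{\left(-1\right)^{2} + 12}{2 \cdot 12} + 31 \left(4 + 7 \left(-5 - 5\right)\right) = \frac{1}{2} \cdot \frac{1}{12} \left(1 + 12\right) + 31 \left(4 + 7 \left(-10\right)\right) = \frac{1}{2} \cdot \frac{1}{12} \cdot 13 + 31 \left(4 - 70\right) = \frac{13}{24} + 31 \left(-66\right) = \frac{13}{24} - 2046 = - \frac{49091}{24}$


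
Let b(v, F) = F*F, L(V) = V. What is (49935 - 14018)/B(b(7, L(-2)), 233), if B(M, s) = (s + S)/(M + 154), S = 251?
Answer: 2837443/242 ≈ 11725.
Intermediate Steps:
b(v, F) = F²
B(M, s) = (251 + s)/(154 + M) (B(M, s) = (s + 251)/(M + 154) = (251 + s)/(154 + M))
(49935 - 14018)/B(b(7, L(-2)), 233) = (49935 - 14018)/(((251 + 233)/(154 + (-2)²))) = 35917/((484/(154 + 4))) = 35917/((484/158)) = 35917/(((1/158)*484)) = 35917/(242/79) = 35917*(79/242) = 2837443/242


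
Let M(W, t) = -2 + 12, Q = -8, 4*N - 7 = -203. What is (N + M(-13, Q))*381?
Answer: -14859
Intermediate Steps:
N = -49 (N = 7/4 + (1/4)*(-203) = 7/4 - 203/4 = -49)
M(W, t) = 10
(N + M(-13, Q))*381 = (-49 + 10)*381 = -39*381 = -14859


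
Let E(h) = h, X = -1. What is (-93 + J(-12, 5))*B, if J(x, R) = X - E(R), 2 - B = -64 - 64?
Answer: -12870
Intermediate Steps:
B = 130 (B = 2 - (-64 - 64) = 2 - 1*(-128) = 2 + 128 = 130)
J(x, R) = -1 - R
(-93 + J(-12, 5))*B = (-93 + (-1 - 1*5))*130 = (-93 + (-1 - 5))*130 = (-93 - 6)*130 = -99*130 = -12870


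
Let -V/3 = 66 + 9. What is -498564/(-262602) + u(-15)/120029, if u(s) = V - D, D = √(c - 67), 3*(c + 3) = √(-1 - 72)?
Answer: 3321280717/1751103081 - √(-630 + 3*I*√73)/360087 ≈ 1.8967 - 6.9719e-5*I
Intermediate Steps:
V = -225 (V = -3*(66 + 9) = -3*75 = -225)
c = -3 + I*√73/3 (c = -3 + √(-1 - 72)/3 = -3 + √(-73)/3 = -3 + (I*√73)/3 = -3 + I*√73/3 ≈ -3.0 + 2.848*I)
D = √(-70 + I*√73/3) (D = √((-3 + I*√73/3) - 67) = √(-70 + I*√73/3) ≈ 0.1702 + 8.3683*I)
u(s) = -225 - √(-630 + 3*I*√73)/3
-498564/(-262602) + u(-15)/120029 = -498564/(-262602) + (-225 - √(-630 + 3*I*√73)/3)/120029 = -498564*(-1/262602) + (-225 - √(-630 + 3*I*√73)/3)*(1/120029) = 27698/14589 + (-225/120029 - √(-630 + 3*I*√73)/360087) = 3321280717/1751103081 - √(-630 + 3*I*√73)/360087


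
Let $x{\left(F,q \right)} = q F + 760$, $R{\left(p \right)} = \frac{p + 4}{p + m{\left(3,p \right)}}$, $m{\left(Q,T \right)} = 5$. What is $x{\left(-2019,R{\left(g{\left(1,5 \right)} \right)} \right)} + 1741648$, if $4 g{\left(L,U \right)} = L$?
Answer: $\frac{12185415}{7} \approx 1.7408 \cdot 10^{6}$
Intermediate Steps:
$g{\left(L,U \right)} = \frac{L}{4}$
$R{\left(p \right)} = \frac{4 + p}{5 + p}$ ($R{\left(p \right)} = \frac{p + 4}{p + 5} = \frac{4 + p}{5 + p}$)
$x{\left(F,q \right)} = 760 + F q$ ($x{\left(F,q \right)} = F q + 760 = 760 + F q$)
$x{\left(-2019,R{\left(g{\left(1,5 \right)} \right)} \right)} + 1741648 = \left(760 - 2019 \frac{4 + \frac{1}{4} \cdot 1}{5 + \frac{1}{4} \cdot 1}\right) + 1741648 = \left(760 - 2019 \frac{4 + \frac{1}{4}}{5 + \frac{1}{4}}\right) + 1741648 = \left(760 - 2019 \frac{1}{\frac{21}{4}} \cdot \frac{17}{4}\right) + 1741648 = \left(760 - 2019 \cdot \frac{4}{21} \cdot \frac{17}{4}\right) + 1741648 = \left(760 - \frac{11441}{7}\right) + 1741648 = - \frac{6121}{7} + 1741648 = \frac{12185415}{7}$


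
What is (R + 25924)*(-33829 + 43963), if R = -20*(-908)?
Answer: 446747256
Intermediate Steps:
R = 18160
(R + 25924)*(-33829 + 43963) = (18160 + 25924)*(-33829 + 43963) = 44084*10134 = 446747256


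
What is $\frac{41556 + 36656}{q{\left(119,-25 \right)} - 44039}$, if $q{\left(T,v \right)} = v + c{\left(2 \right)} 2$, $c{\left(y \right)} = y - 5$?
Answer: $- \frac{39106}{22035} \approx -1.7747$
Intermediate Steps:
$c{\left(y \right)} = -5 + y$ ($c{\left(y \right)} = y - 5 = -5 + y$)
$q{\left(T,v \right)} = -6 + v$ ($q{\left(T,v \right)} = v + \left(-5 + 2\right) 2 = v - 6 = -6 + v$)
$\frac{41556 + 36656}{q{\left(119,-25 \right)} - 44039} = \frac{41556 + 36656}{\left(-6 - 25\right) - 44039} = \frac{78212}{-31 - 44039} = \frac{78212}{-44070} = 78212 \left(- \frac{1}{44070}\right) = - \frac{39106}{22035}$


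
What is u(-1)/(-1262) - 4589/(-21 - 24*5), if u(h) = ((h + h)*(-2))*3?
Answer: 2894813/88971 ≈ 32.537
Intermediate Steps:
u(h) = -12*h (u(h) = ((2*h)*(-2))*3 = -4*h*3 = -12*h)
u(-1)/(-1262) - 4589/(-21 - 24*5) = -12*(-1)/(-1262) - 4589/(-21 - 24*5) = 12*(-1/1262) - 4589/(-21 - 120) = -6/631 - 4589/(-141) = -6/631 - 4589*(-1/141) = -6/631 + 4589/141 = 2894813/88971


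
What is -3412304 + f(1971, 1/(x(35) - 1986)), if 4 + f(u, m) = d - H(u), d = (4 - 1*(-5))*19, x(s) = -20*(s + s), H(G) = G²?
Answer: -7296978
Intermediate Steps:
x(s) = -40*s
d = 171 (d = (4 + 5)*19 = 9*19 = 171)
f(u, m) = 167 - u² (f(u, m) = -4 + (171 - u²) = 167 - u²)
-3412304 + f(1971, 1/(x(35) - 1986)) = -3412304 + (167 - 1*1971²) = -3412304 + (167 - 1*3884841) = -3412304 + (167 - 3884841) = -3412304 - 3884674 = -7296978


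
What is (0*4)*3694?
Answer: 0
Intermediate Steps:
(0*4)*3694 = 0*3694 = 0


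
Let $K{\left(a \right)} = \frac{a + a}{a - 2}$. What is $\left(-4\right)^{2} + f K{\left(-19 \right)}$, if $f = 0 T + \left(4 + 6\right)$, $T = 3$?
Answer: $\frac{716}{21} \approx 34.095$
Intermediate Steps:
$K{\left(a \right)} = \frac{2 a}{-2 + a}$
$f = 10$ ($f = 0 \cdot 3 + \left(4 + 6\right) = 0 + 10 = 10$)
$\left(-4\right)^{2} + f K{\left(-19 \right)} = \left(-4\right)^{2} + 10 \cdot 2 \left(-19\right) \frac{1}{-2 - 19} = 16 + 10 \cdot 2 \left(-19\right) \frac{1}{-21} = 16 + 10 \cdot 2 \left(-19\right) \left(- \frac{1}{21}\right) = 16 + 10 \cdot \frac{38}{21} = 16 + \frac{380}{21} = \frac{716}{21}$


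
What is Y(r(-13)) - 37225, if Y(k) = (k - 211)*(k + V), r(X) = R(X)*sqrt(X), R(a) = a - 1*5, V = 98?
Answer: -62115 + 2034*I*sqrt(13) ≈ -62115.0 + 7333.7*I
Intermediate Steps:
R(a) = -5 + a (R(a) = a - 5 = -5 + a)
r(X) = sqrt(X)*(-5 + X) (r(X) = (-5 + X)*sqrt(X) = sqrt(X)*(-5 + X))
Y(k) = (-211 + k)*(98 + k) (Y(k) = (k - 211)*(k + 98) = (-211 + k)*(98 + k))
Y(r(-13)) - 37225 = (-20678 + (sqrt(-13)*(-5 - 13))**2 - 113*sqrt(-13)*(-5 - 13)) - 37225 = (-20678 + ((I*sqrt(13))*(-18))**2 - 113*I*sqrt(13)*(-18)) - 37225 = (-20678 + (-18*I*sqrt(13))**2 - (-2034)*I*sqrt(13)) - 37225 = (-20678 - 4212 + 2034*I*sqrt(13)) - 37225 = (-24890 + 2034*I*sqrt(13)) - 37225 = -62115 + 2034*I*sqrt(13)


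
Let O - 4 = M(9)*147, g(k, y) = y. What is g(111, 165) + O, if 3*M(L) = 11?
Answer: 708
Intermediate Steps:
M(L) = 11/3 (M(L) = (⅓)*11 = 11/3)
O = 543 (O = 4 + (11/3)*147 = 4 + 539 = 543)
g(111, 165) + O = 165 + 543 = 708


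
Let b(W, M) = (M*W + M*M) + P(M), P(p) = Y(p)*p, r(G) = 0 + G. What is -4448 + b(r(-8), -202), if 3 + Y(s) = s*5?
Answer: 242598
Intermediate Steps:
Y(s) = -3 + 5*s (Y(s) = -3 + s*5 = -3 + 5*s)
r(G) = G
P(p) = p*(-3 + 5*p) (P(p) = (-3 + 5*p)*p = p*(-3 + 5*p))
b(W, M) = M² + M*W + M*(-3 + 5*M) (b(W, M) = (M*W + M*M) + M*(-3 + 5*M) = (M*W + M²) + M*(-3 + 5*M) = (M² + M*W) + M*(-3 + 5*M) = M² + M*W + M*(-3 + 5*M))
-4448 + b(r(-8), -202) = -4448 - 202*(-3 - 8 + 6*(-202)) = -4448 - 202*(-3 - 8 - 1212) = -4448 - 202*(-1223) = -4448 + 247046 = 242598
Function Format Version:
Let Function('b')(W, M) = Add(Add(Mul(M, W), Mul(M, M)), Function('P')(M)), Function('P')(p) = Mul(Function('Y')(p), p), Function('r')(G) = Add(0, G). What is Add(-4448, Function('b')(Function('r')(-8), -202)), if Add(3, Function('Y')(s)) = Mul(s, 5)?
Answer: 242598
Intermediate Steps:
Function('Y')(s) = Add(-3, Mul(5, s)) (Function('Y')(s) = Add(-3, Mul(s, 5)) = Add(-3, Mul(5, s)))
Function('r')(G) = G
Function('P')(p) = Mul(p, Add(-3, Mul(5, p))) (Function('P')(p) = Mul(Add(-3, Mul(5, p)), p) = Mul(p, Add(-3, Mul(5, p))))
Function('b')(W, M) = Add(Pow(M, 2), Mul(M, W), Mul(M, Add(-3, Mul(5, M)))) (Function('b')(W, M) = Add(Add(Mul(M, W), Mul(M, M)), Mul(M, Add(-3, Mul(5, M)))) = Add(Add(Mul(M, W), Pow(M, 2)), Mul(M, Add(-3, Mul(5, M)))) = Add(Add(Pow(M, 2), Mul(M, W)), Mul(M, Add(-3, Mul(5, M)))) = Add(Pow(M, 2), Mul(M, W), Mul(M, Add(-3, Mul(5, M)))))
Add(-4448, Function('b')(Function('r')(-8), -202)) = Add(-4448, Mul(-202, Add(-3, -8, Mul(6, -202)))) = Add(-4448, Mul(-202, Add(-3, -8, -1212))) = Add(-4448, Mul(-202, -1223)) = Add(-4448, 247046) = 242598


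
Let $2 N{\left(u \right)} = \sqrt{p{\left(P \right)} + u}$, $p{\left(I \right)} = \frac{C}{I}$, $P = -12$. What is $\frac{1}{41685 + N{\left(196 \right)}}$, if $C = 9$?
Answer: $\frac{666960}{27802226819} - \frac{4 \sqrt{781}}{27802226819} \approx 2.3985 \cdot 10^{-5}$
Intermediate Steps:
$p{\left(I \right)} = \frac{9}{I}$
$N{\left(u \right)} = \frac{\sqrt{- \frac{3}{4} + u}}{2}$ ($N{\left(u \right)} = \frac{\sqrt{\frac{9}{-12} + u}}{2} = \frac{\sqrt{9 \left(- \frac{1}{12}\right) + u}}{2} = \frac{\sqrt{- \frac{3}{4} + u}}{2}$)
$\frac{1}{41685 + N{\left(196 \right)}} = \frac{1}{41685 + \frac{\sqrt{-3 + 4 \cdot 196}}{4}} = \frac{1}{41685 + \frac{\sqrt{-3 + 784}}{4}} = \frac{1}{41685 + \frac{\sqrt{781}}{4}}$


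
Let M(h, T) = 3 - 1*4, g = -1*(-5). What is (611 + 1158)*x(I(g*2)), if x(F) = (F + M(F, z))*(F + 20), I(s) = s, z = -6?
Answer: 477630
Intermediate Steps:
g = 5
M(h, T) = -1 (M(h, T) = 3 - 4 = -1)
x(F) = (-1 + F)*(20 + F) (x(F) = (F - 1)*(F + 20) = (-1 + F)*(20 + F))
(611 + 1158)*x(I(g*2)) = (611 + 1158)*(-20 + (5*2)² + 19*(5*2)) = 1769*(-20 + 10² + 19*10) = 1769*(-20 + 100 + 190) = 1769*270 = 477630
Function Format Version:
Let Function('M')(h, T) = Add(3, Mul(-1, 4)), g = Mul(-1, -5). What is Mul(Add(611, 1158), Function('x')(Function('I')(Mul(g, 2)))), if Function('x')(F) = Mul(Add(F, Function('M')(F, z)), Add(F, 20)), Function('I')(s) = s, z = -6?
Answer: 477630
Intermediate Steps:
g = 5
Function('M')(h, T) = -1 (Function('M')(h, T) = Add(3, -4) = -1)
Function('x')(F) = Mul(Add(-1, F), Add(20, F)) (Function('x')(F) = Mul(Add(F, -1), Add(F, 20)) = Mul(Add(-1, F), Add(20, F)))
Mul(Add(611, 1158), Function('x')(Function('I')(Mul(g, 2)))) = Mul(Add(611, 1158), Add(-20, Pow(Mul(5, 2), 2), Mul(19, Mul(5, 2)))) = Mul(1769, Add(-20, Pow(10, 2), Mul(19, 10))) = Mul(1769, Add(-20, 100, 190)) = Mul(1769, 270) = 477630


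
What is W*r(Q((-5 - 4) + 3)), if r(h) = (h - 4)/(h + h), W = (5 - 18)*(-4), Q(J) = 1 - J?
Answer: 78/7 ≈ 11.143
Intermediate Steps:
W = 52 (W = -13*(-4) = 52)
r(h) = (-4 + h)/(2*h) (r(h) = (-4 + h)/((2*h)) = (-4 + h)*(1/(2*h)) = (-4 + h)/(2*h))
W*r(Q((-5 - 4) + 3)) = 52*((-4 + (1 - ((-5 - 4) + 3)))/(2*(1 - ((-5 - 4) + 3)))) = 52*((-4 + (1 - (-9 + 3)))/(2*(1 - (-9 + 3)))) = 52*((-4 + (1 - 1*(-6)))/(2*(1 - 1*(-6)))) = 52*((-4 + (1 + 6))/(2*(1 + 6))) = 52*((½)*(-4 + 7)/7) = 52*((½)*(⅐)*3) = 52*(3/14) = 78/7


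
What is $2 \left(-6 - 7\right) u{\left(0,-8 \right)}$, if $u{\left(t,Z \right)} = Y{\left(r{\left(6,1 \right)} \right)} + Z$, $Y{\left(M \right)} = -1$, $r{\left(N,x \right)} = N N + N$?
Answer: $234$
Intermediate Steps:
$r{\left(N,x \right)} = N + N^{2}$ ($r{\left(N,x \right)} = N^{2} + N = N + N^{2}$)
$u{\left(t,Z \right)} = -1 + Z$
$2 \left(-6 - 7\right) u{\left(0,-8 \right)} = 2 \left(-6 - 7\right) \left(-1 - 8\right) = 2 \left(-13\right) \left(-9\right) = \left(-26\right) \left(-9\right) = 234$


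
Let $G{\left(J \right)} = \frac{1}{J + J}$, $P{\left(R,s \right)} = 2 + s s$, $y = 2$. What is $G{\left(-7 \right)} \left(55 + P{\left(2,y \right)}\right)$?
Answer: $- \frac{61}{14} \approx -4.3571$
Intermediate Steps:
$P{\left(R,s \right)} = 2 + s^{2}$
$G{\left(J \right)} = \frac{1}{2 J}$
$G{\left(-7 \right)} \left(55 + P{\left(2,y \right)}\right) = \frac{1}{2 \left(-7\right)} \left(55 + \left(2 + 2^{2}\right)\right) = \frac{1}{2} \left(- \frac{1}{7}\right) \left(55 + \left(2 + 4\right)\right) = - \frac{55 + 6}{14} = \left(- \frac{1}{14}\right) 61 = - \frac{61}{14}$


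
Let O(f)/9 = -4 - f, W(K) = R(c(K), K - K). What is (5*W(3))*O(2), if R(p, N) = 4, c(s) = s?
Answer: -1080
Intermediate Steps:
W(K) = 4
O(f) = -36 - 9*f (O(f) = 9*(-4 - f) = -36 - 9*f)
(5*W(3))*O(2) = (5*4)*(-36 - 9*2) = 20*(-36 - 18) = 20*(-54) = -1080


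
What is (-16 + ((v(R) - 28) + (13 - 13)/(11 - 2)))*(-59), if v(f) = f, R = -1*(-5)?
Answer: 2301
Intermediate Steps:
R = 5
(-16 + ((v(R) - 28) + (13 - 13)/(11 - 2)))*(-59) = (-16 + ((5 - 28) + (13 - 13)/(11 - 2)))*(-59) = (-16 + (-23 + 0/9))*(-59) = (-16 + (-23 + 0*(⅑)))*(-59) = (-16 + (-23 + 0))*(-59) = (-16 - 23)*(-59) = -39*(-59) = 2301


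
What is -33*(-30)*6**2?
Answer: 35640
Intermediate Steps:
-33*(-30)*6**2 = 990*36 = 35640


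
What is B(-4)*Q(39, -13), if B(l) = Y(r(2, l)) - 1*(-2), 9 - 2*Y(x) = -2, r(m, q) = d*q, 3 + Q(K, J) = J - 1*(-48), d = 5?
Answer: 240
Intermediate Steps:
Q(K, J) = 45 + J (Q(K, J) = -3 + (J - 1*(-48)) = -3 + (J + 48) = -3 + (48 + J) = 45 + J)
r(m, q) = 5*q
Y(x) = 11/2 (Y(x) = 9/2 - ½*(-2) = 9/2 + 1 = 11/2)
B(l) = 15/2 (B(l) = 11/2 - 1*(-2) = 11/2 + 2 = 15/2)
B(-4)*Q(39, -13) = 15*(45 - 13)/2 = (15/2)*32 = 240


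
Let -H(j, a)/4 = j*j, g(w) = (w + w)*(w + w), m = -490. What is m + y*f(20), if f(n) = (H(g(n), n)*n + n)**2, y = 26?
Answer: 1090518827008009910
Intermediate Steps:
g(w) = 4*w**2 (g(w) = (2*w)*(2*w) = 4*w**2)
H(j, a) = -4*j**2 (H(j, a) = -4*j*j = -4*j**2)
f(n) = (n - 64*n**5)**2 (f(n) = ((-4*16*n**4)*n + n)**2 = ((-64*n**4)*n + n)**2 = (-64*n**5 + n)**2 = (n - 64*n**5)**2)
m + y*f(20) = -490 + 26*(20**2*(-1 + 64*20**4)**2) = -490 + 26*(400*(-1 + 64*160000)**2) = -490 + 26*(400*(-1 + 10240000)**2) = -490 + 26*(400*10239999**2) = -490 + 26*(400*104857579520001) = -490 + 26*41943031808000400 = -490 + 1090518827008010400 = 1090518827008009910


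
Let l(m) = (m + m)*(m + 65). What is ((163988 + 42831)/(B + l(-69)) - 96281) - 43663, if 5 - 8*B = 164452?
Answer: -22397032816/160031 ≈ -1.3995e+5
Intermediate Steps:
B = -164447/8 (B = 5/8 - ⅛*164452 = 5/8 - 41113/2 = -164447/8 ≈ -20556.)
l(m) = 2*m*(65 + m) (l(m) = (2*m)*(65 + m) = 2*m*(65 + m))
((163988 + 42831)/(B + l(-69)) - 96281) - 43663 = ((163988 + 42831)/(-164447/8 + 2*(-69)*(65 - 69)) - 96281) - 43663 = (206819/(-164447/8 + 2*(-69)*(-4)) - 96281) - 43663 = (206819/(-164447/8 + 552) - 96281) - 43663 = (206819/(-160031/8) - 96281) - 43663 = (206819*(-8/160031) - 96281) - 43663 = (-1654552/160031 - 96281) - 43663 = -15409599263/160031 - 43663 = -22397032816/160031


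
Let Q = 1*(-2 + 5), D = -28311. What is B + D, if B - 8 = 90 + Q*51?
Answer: -28060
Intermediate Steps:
Q = 3 (Q = 1*3 = 3)
B = 251 (B = 8 + (90 + 3*51) = 8 + (90 + 153) = 8 + 243 = 251)
B + D = 251 - 28311 = -28060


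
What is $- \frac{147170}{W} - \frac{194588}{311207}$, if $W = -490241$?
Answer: $- \frac{49594681518}{152566430887} \approx -0.32507$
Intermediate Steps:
$- \frac{147170}{W} - \frac{194588}{311207} = - \frac{147170}{-490241} - \frac{194588}{311207} = \left(-147170\right) \left(- \frac{1}{490241}\right) - \frac{194588}{311207} = \frac{147170}{490241} - \frac{194588}{311207} = - \frac{49594681518}{152566430887}$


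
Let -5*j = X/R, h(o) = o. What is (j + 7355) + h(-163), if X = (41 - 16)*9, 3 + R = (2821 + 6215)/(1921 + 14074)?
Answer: 93613661/12983 ≈ 7210.5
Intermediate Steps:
R = -38949/15995 (R = -3 + (2821 + 6215)/(1921 + 14074) = -3 + 9036/15995 = -38949/15995 ≈ -2.4351)
X = 225 (X = 25*9 = 225)
j = 239925/12983 (j = -45/(-38949/15995) = -45*(-15995)/38949 = -⅕*(-1199625/12983) = 239925/12983 ≈ 18.480)
(j + 7355) + h(-163) = (239925/12983 + 7355) - 163 = 95729890/12983 - 163 = 93613661/12983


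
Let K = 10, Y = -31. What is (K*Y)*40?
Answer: -12400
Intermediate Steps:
(K*Y)*40 = (10*(-31))*40 = -310*40 = -12400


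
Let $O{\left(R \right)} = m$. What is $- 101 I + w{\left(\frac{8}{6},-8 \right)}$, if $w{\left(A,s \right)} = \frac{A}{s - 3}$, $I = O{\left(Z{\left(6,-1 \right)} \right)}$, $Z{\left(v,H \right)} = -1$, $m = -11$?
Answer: $\frac{36659}{33} \approx 1110.9$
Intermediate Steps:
$O{\left(R \right)} = -11$
$I = -11$
$w{\left(A,s \right)} = \frac{A}{-3 + s}$
$- 101 I + w{\left(\frac{8}{6},-8 \right)} = \left(-101\right) \left(-11\right) + \frac{8 \cdot \frac{1}{6}}{-3 - 8} = 1111 + \frac{8 \cdot \frac{1}{6}}{-11} = 1111 + \frac{4}{3} \left(- \frac{1}{11}\right) = 1111 - \frac{4}{33} = \frac{36659}{33}$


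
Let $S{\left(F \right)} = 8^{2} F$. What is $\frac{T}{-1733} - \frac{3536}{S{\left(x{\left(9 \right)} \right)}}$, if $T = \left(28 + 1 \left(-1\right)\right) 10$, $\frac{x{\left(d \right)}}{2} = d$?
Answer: $- \frac{402433}{124776} \approx -3.2252$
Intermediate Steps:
$x{\left(d \right)} = 2 d$
$S{\left(F \right)} = 64 F$
$T = 270$ ($T = \left(28 - 1\right) 10 = 27 \cdot 10 = 270$)
$\frac{T}{-1733} - \frac{3536}{S{\left(x{\left(9 \right)} \right)}} = \frac{270}{-1733} - \frac{3536}{64 \cdot 2 \cdot 9} = 270 \left(- \frac{1}{1733}\right) - \frac{3536}{64 \cdot 18} = - \frac{270}{1733} - \frac{3536}{1152} = - \frac{270}{1733} - \frac{221}{72} = - \frac{402433}{124776}$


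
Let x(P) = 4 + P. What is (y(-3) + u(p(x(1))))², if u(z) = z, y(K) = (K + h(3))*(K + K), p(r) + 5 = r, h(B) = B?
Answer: 0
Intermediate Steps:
p(r) = -5 + r
y(K) = 2*K*(3 + K) (y(K) = (K + 3)*(K + K) = (3 + K)*(2*K) = 2*K*(3 + K))
(y(-3) + u(p(x(1))))² = (2*(-3)*(3 - 3) + (-5 + (4 + 1)))² = (2*(-3)*0 + (-5 + 5))² = (0 + 0)² = 0² = 0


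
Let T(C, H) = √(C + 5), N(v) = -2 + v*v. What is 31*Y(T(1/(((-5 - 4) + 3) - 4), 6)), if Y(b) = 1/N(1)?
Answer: -31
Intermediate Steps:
N(v) = -2 + v²
T(C, H) = √(5 + C)
Y(b) = -1 (Y(b) = 1/(-2 + 1²) = 1/(-2 + 1) = 1/(-1) = -1)
31*Y(T(1/(((-5 - 4) + 3) - 4), 6)) = 31*(-1) = -31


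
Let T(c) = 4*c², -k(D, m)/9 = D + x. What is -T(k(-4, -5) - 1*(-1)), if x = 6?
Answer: -1156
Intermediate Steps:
k(D, m) = -54 - 9*D (k(D, m) = -9*(D + 6) = -9*(6 + D) = -54 - 9*D)
-T(k(-4, -5) - 1*(-1)) = -4*((-54 - 9*(-4)) - 1*(-1))² = -4*((-54 + 36) + 1)² = -4*(-18 + 1)² = -4*(-17)² = -4*289 = -1*1156 = -1156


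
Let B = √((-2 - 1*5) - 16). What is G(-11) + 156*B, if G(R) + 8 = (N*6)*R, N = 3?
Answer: -206 + 156*I*√23 ≈ -206.0 + 748.15*I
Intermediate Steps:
G(R) = -8 + 18*R (G(R) = -8 + (3*6)*R = -8 + 18*R)
B = I*√23 (B = √((-2 - 5) - 16) = √(-7 - 16) = √(-23) = I*√23 ≈ 4.7958*I)
G(-11) + 156*B = (-8 + 18*(-11)) + 156*(I*√23) = (-8 - 198) + 156*I*√23 = -206 + 156*I*√23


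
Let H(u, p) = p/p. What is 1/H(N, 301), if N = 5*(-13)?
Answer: 1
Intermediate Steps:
N = -65
H(u, p) = 1
1/H(N, 301) = 1/1 = 1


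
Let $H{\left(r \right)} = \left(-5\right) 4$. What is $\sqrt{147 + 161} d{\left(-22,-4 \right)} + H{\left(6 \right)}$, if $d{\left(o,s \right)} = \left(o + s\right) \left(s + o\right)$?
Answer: $-20 + 1352 \sqrt{77} \approx 11844.0$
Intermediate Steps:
$d{\left(o,s \right)} = \left(o + s\right)^{2}$ ($d{\left(o,s \right)} = \left(o + s\right) \left(o + s\right) = \left(o + s\right)^{2}$)
$H{\left(r \right)} = -20$
$\sqrt{147 + 161} d{\left(-22,-4 \right)} + H{\left(6 \right)} = \sqrt{147 + 161} \left(-22 - 4\right)^{2} - 20 = \sqrt{308} \left(-26\right)^{2} - 20 = 2 \sqrt{77} \cdot 676 - 20 = 1352 \sqrt{77} - 20 = -20 + 1352 \sqrt{77}$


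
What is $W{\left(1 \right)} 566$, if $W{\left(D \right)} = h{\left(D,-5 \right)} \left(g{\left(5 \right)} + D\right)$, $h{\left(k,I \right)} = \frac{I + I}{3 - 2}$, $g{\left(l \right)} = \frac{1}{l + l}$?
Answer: $-6226$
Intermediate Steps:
$g{\left(l \right)} = \frac{1}{2 l}$
$h{\left(k,I \right)} = 2 I$ ($h{\left(k,I \right)} = \frac{2 I}{1} = 2 I 1 = 2 I$)
$W{\left(D \right)} = -1 - 10 D$ ($W{\left(D \right)} = 2 \left(-5\right) \left(\frac{1}{2 \cdot 5} + D\right) = - 10 \left(\frac{1}{2} \cdot \frac{1}{5} + D\right) = - 10 \left(\frac{1}{10} + D\right) = -1 - 10 D$)
$W{\left(1 \right)} 566 = \left(-1 - 10\right) 566 = \left(-11\right) 566 = -6226$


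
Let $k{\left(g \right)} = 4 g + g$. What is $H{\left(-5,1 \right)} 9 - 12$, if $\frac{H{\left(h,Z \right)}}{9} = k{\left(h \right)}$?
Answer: $-2037$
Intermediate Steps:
$k{\left(g \right)} = 5 g$
$H{\left(h,Z \right)} = 45 h$ ($H{\left(h,Z \right)} = 9 \cdot 5 h = 45 h$)
$H{\left(-5,1 \right)} 9 - 12 = 45 \left(-5\right) 9 - 12 = \left(-225\right) 9 - 12 = -2025 - 12 = -2037$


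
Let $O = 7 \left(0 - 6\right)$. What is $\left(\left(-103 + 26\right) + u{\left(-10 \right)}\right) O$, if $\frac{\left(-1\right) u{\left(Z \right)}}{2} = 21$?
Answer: $4998$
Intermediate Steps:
$O = -42$ ($O = 7 \left(-6\right) = -42$)
$u{\left(Z \right)} = -42$ ($u{\left(Z \right)} = \left(-2\right) 21 = -42$)
$\left(\left(-103 + 26\right) + u{\left(-10 \right)}\right) O = \left(\left(-103 + 26\right) - 42\right) \left(-42\right) = \left(-77 - 42\right) \left(-42\right) = \left(-119\right) \left(-42\right) = 4998$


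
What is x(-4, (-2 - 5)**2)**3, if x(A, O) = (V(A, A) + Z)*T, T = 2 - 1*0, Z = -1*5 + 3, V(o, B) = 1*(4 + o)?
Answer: -64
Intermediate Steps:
V(o, B) = 4 + o
Z = -2 (Z = -5 + 3 = -2)
T = 2 (T = 2 + 0 = 2)
x(A, O) = 4 + 2*A (x(A, O) = ((4 + A) - 2)*2 = (2 + A)*2 = 4 + 2*A)
x(-4, (-2 - 5)**2)**3 = (4 + 2*(-4))**3 = (4 - 8)**3 = (-4)**3 = -64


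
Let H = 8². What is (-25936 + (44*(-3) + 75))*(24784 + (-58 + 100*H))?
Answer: -809058118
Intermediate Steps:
H = 64
(-25936 + (44*(-3) + 75))*(24784 + (-58 + 100*H)) = (-25936 + (44*(-3) + 75))*(24784 + (-58 + 100*64)) = (-25936 + (-132 + 75))*(24784 + (-58 + 6400)) = (-25936 - 57)*(24784 + 6342) = -25993*31126 = -809058118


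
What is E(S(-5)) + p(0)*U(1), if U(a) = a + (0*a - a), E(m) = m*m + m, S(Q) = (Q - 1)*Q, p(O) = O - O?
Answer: 930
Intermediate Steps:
p(O) = 0
S(Q) = Q*(-1 + Q) (S(Q) = (-1 + Q)*Q = Q*(-1 + Q))
E(m) = m + m**2 (E(m) = m**2 + m = m + m**2)
U(a) = 0 (U(a) = a + (0 - a) = a - a = 0)
E(S(-5)) + p(0)*U(1) = (-5*(-1 - 5))*(1 - 5*(-1 - 5)) + 0*0 = (-5*(-6))*(1 - 5*(-6)) + 0 = 30*(1 + 30) + 0 = 30*31 + 0 = 930 + 0 = 930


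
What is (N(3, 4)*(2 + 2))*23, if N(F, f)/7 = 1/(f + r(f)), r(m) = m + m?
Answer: 161/3 ≈ 53.667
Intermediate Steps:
r(m) = 2*m
N(F, f) = 7/(3*f) (N(F, f) = 7/(f + 2*f) = 7/((3*f)) = 7*(1/(3*f)) = 7/(3*f))
(N(3, 4)*(2 + 2))*23 = (((7/3)/4)*(2 + 2))*23 = (((7/3)*(¼))*4)*23 = ((7/12)*4)*23 = (7/3)*23 = 161/3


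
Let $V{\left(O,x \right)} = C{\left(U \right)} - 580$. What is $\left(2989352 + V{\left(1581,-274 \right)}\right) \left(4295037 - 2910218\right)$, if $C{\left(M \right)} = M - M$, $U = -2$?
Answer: $4138908252268$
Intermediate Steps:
$C{\left(M \right)} = 0$
$V{\left(O,x \right)} = -580$ ($V{\left(O,x \right)} = 0 - 580 = -580$)
$\left(2989352 + V{\left(1581,-274 \right)}\right) \left(4295037 - 2910218\right) = \left(2989352 - 580\right) \left(4295037 - 2910218\right) = 2988772 \cdot 1384819 = 4138908252268$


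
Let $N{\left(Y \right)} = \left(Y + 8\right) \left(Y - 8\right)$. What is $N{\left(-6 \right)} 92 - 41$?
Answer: $-2617$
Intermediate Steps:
$N{\left(Y \right)} = \left(-8 + Y\right) \left(8 + Y\right)$ ($N{\left(Y \right)} = \left(8 + Y\right) \left(-8 + Y\right) = \left(-8 + Y\right) \left(8 + Y\right)$)
$N{\left(-6 \right)} 92 - 41 = \left(-64 + \left(-6\right)^{2}\right) 92 - 41 = \left(-64 + 36\right) 92 - 41 = \left(-28\right) 92 - 41 = -2576 - 41 = -2617$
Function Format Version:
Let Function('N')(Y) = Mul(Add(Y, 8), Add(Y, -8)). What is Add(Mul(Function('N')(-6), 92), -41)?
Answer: -2617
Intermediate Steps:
Function('N')(Y) = Mul(Add(-8, Y), Add(8, Y)) (Function('N')(Y) = Mul(Add(8, Y), Add(-8, Y)) = Mul(Add(-8, Y), Add(8, Y)))
Add(Mul(Function('N')(-6), 92), -41) = Add(Mul(Add(-64, Pow(-6, 2)), 92), -41) = Add(Mul(Add(-64, 36), 92), -41) = Add(Mul(-28, 92), -41) = Add(-2576, -41) = -2617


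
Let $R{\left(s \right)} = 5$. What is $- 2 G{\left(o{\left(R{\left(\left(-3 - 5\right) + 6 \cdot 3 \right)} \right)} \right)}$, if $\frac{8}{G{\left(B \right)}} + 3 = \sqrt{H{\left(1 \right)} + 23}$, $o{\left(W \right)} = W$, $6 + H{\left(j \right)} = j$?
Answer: $- \frac{16}{3} - \frac{16 \sqrt{2}}{3} \approx -12.876$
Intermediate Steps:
$H{\left(j \right)} = -6 + j$
$G{\left(B \right)} = \frac{8}{-3 + 3 \sqrt{2}}$ ($G{\left(B \right)} = \frac{8}{-3 + \sqrt{\left(-6 + 1\right) + 23}} = \frac{8}{-3 + \sqrt{-5 + 23}} = \frac{8}{-3 + \sqrt{18}} = \frac{8}{-3 + 3 \sqrt{2}}$)
$- 2 G{\left(o{\left(R{\left(\left(-3 - 5\right) + 6 \cdot 3 \right)} \right)} \right)} = - 2 \left(\frac{8}{3} + \frac{8 \sqrt{2}}{3}\right) = - \frac{16}{3} - \frac{16 \sqrt{2}}{3}$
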